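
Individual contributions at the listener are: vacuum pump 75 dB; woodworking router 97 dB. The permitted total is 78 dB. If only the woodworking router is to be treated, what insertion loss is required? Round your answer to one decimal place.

22.0 dB

Fixed contribution from the other source: Σ 10^(L/10) = 10^(75/10) = 3.162e+07 (75.00 dB).
The limit corresponds to 10^(78/10) = 6.310e+07; subtracting the fixed part leaves 3.147e+07 for the woodworking router, i.e. 74.98 dB.
So the woodworking router must be reduced from 97 to 74.98 dB: IL = 22.02 dB.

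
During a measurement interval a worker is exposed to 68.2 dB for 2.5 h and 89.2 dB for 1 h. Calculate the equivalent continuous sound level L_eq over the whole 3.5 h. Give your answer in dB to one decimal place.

83.8 dB

The energy average is taken in the linear domain: L_eq = 10·log₁₀[(Σ tᵢ·10^(Lᵢ/10))/T], T = 3.5 h.
Σ tᵢ·10^(Lᵢ/10) = 2.5·10^(68.2/10) + 1·10^(89.2/10) = 8.483e+08.
L_eq = 10·log₁₀(8.483e+08/3.5) = 83.84 dB.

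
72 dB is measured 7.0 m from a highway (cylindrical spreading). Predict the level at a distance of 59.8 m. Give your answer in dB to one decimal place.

Cylindrical spreading from a line source gives a 10·log₁₀(r₂/r₁) drop.
L₂ = 72 − 10·log₁₀(59.8/7.0) = 72 − 9.316 = 62.68 dB.

62.7 dB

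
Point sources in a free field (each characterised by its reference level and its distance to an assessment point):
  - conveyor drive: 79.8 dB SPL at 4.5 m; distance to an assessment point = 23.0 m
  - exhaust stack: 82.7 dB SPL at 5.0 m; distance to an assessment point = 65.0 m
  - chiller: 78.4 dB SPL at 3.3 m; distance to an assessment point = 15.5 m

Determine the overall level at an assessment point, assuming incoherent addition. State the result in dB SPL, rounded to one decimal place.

First find each source's level at the receiver (point-source: −20·log₁₀(r/r_ref)), then combine on an intensity basis.
conveyor drive: 79.8 − 20·log₁₀(23.0/4.5) = 79.8 − 14.17 = 65.63 dB SPL.
exhaust stack: 82.7 − 20·log₁₀(65.0/5.0) = 82.7 − 22.28 = 60.42 dB SPL.
chiller: 78.4 − 20·log₁₀(15.5/3.3) = 78.4 − 13.44 = 64.96 dB SPL.
Σ 10^(L/10) = 7.893e+06 → L_total = 10·log₁₀(7.893e+06) = 68.97 dB SPL.

69.0 dB SPL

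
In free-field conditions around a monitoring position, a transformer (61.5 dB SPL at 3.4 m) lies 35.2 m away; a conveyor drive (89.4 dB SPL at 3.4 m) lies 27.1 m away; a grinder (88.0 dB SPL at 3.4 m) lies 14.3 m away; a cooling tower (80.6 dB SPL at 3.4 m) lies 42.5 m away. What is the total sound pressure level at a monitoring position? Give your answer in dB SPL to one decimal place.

Propagate each source to the receiver with L = L_ref − 20·log₁₀(r/r_ref), then add intensities.
transformer: 61.5 − 20·log₁₀(35.2/3.4) = 61.5 − 20.30 = 41.20 dB SPL.
conveyor drive: 89.4 − 20·log₁₀(27.1/3.4) = 89.4 − 18.03 = 71.37 dB SPL.
grinder: 88.0 − 20·log₁₀(14.3/3.4) = 88.0 − 12.48 = 75.52 dB SPL.
cooling tower: 80.6 − 20·log₁₀(42.5/3.4) = 80.6 − 21.94 = 58.66 dB SPL.
Σ 10^(L/10) = 5.013e+07 → L_total = 10·log₁₀(5.013e+07) = 77.00 dB SPL.

77.0 dB SPL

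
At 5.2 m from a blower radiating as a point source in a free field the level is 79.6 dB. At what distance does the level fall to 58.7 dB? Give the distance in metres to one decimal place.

For a point source L₁ − L₂ = 20·log₁₀(r₂/r₁), so r₂ = r₁·10^((L₁−L₂)/20).
r₂ = 5.2·10^((79.6−58.7)/20) = 5.2·10^(20.9/20) = 57.68 m.

57.7 m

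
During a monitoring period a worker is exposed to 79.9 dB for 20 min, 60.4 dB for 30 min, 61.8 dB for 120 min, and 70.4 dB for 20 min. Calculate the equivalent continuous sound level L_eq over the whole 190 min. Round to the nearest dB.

71 dB

The energy average is taken in the linear domain: L_eq = 10·log₁₀[(Σ tᵢ·10^(Lᵢ/10))/T], T = 190 min.
Σ tᵢ·10^(Lᵢ/10) = 20·10^(79.9/10) + 30·10^(60.4/10) + 120·10^(61.8/10) + 20·10^(70.4/10) = 2.388e+09.
L_eq = 10·log₁₀(2.388e+09/190) = 70.99 dB.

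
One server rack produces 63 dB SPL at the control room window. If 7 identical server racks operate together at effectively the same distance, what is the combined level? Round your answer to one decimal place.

71.5 dB SPL

N identical incoherent sources raise the level by 10·log₁₀ N.
L_total = 63 + 10·log₁₀(7) = 63 + 8.451 = 71.45 dB SPL.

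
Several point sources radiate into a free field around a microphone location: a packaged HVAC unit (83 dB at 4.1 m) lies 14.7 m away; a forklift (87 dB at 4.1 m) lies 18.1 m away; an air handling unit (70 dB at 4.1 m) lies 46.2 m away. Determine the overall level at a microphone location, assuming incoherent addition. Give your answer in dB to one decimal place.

76.2 dB

First find each source's level at the receiver (point-source: −20·log₁₀(r/r_ref)), then combine on an intensity basis.
packaged HVAC unit: 83 − 20·log₁₀(14.7/4.1) = 83 − 11.09 = 71.91 dB.
forklift: 87 − 20·log₁₀(18.1/4.1) = 87 − 12.90 = 74.10 dB.
air handling unit: 70 − 20·log₁₀(46.2/4.1) = 70 − 21.04 = 48.96 dB.
Σ 10^(L/10) = 4.132e+07 → L_total = 10·log₁₀(4.132e+07) = 76.16 dB.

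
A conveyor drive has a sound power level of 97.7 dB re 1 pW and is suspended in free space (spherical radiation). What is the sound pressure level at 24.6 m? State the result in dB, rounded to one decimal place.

The power spreads over a sphere of area 4π·r², so L_p = L_w − 10·log₁₀(4π·r²).
4π·r² = 7605 m², 10·log₁₀ of that is 38.811 dB.
L_p = 97.7 − 38.811 = 58.89 dB.

58.9 dB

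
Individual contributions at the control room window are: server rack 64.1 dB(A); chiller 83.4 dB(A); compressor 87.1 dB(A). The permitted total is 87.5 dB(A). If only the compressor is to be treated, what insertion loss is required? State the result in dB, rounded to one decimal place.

The untreated sources together contribute 10^(64.1/10) + 10^(83.4/10) = 2.213e+08, i.e. 83.45 dB(A).
To meet 87.5 dB(A) overall, the treated compressor may contribute at most 10^(87.5/10) − 2.213e+08 = 3.410e+08, i.e. 85.33 dB(A).
So the compressor must be reduced from 87.1 to 85.33 dB(A): IL = 1.77 dB.

1.8 dB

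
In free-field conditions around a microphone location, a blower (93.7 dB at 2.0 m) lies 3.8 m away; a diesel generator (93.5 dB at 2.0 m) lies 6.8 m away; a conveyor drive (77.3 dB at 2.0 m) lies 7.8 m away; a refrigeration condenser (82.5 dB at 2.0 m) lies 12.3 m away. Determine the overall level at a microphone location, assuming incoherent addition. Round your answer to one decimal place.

Propagate each source to the receiver with L = L_ref − 20·log₁₀(r/r_ref), then add intensities.
blower: 93.7 − 20·log₁₀(3.8/2.0) = 93.7 − 5.58 = 88.12 dB.
diesel generator: 93.5 − 20·log₁₀(6.8/2.0) = 93.5 − 10.63 = 82.87 dB.
conveyor drive: 77.3 − 20·log₁₀(7.8/2.0) = 77.3 − 11.82 = 65.48 dB.
refrigeration condenser: 82.5 − 20·log₁₀(12.3/2.0) = 82.5 − 15.78 = 66.72 dB.
Σ 10^(L/10) = 8.513e+08 → L_total = 10·log₁₀(8.513e+08) = 89.30 dB.

89.3 dB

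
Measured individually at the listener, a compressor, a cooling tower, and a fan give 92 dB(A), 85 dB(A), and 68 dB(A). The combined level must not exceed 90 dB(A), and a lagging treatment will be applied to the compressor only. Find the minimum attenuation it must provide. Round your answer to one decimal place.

3.7 dB

Everything except the compressor sums to 10^(85/10) + 10^(68/10) = 3.225e+08 in linear terms, 85.09 dB(A).
To meet 90 dB(A) overall, the treated compressor may contribute at most 10^(90/10) − 3.225e+08 = 6.775e+08, i.e. 88.31 dB(A).
So the compressor must be reduced from 92 to 88.31 dB(A): IL = 3.69 dB.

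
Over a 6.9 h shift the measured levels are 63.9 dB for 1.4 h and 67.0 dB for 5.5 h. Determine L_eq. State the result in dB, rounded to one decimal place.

66.5 dB

The energy average is taken in the linear domain: L_eq = 10·log₁₀[(Σ tᵢ·10^(Lᵢ/10))/T], T = 6.9 h.
Σ tᵢ·10^(Lᵢ/10) = 1.4·10^(63.9/10) + 5.5·10^(67.0/10) = 3.100e+07.
L_eq = 10·log₁₀(3.100e+07/6.9) = 66.53 dB.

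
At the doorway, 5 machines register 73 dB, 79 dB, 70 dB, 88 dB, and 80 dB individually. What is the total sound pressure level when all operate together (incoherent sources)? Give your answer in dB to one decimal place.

For uncorrelated sources the intensities add, so convert each level to linear form, sum, and take 10·log₁₀ of the total.
Σ 10^(L/10) = 10^(73/10) + 10^(79/10) + 10^(70/10) + 10^(88/10) + 10^(80/10) = 8.403e+08.
L_total = 10·log₁₀(8.403e+08) = 89.24 dB.

89.2 dB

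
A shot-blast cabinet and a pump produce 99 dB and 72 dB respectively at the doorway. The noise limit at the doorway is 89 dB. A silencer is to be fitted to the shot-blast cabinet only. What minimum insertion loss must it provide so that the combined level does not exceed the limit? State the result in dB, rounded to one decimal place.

The untreated sources together contribute 10^(72/10) = 1.585e+07, i.e. 72.00 dB.
The limit corresponds to 10^(89/10) = 7.943e+08; subtracting the fixed part leaves 7.785e+08 for the shot-blast cabinet, i.e. 88.91 dB.
So the shot-blast cabinet must be reduced from 99 to 88.91 dB: IL = 10.09 dB.

10.1 dB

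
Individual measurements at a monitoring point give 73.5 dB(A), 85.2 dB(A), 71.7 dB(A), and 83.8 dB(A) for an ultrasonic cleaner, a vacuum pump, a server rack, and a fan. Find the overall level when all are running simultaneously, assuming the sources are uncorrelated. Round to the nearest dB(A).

88 dB(A)

Incoherent sources combine by intensity addition: L_total = 10·log₁₀(Σ 10^(L_i/10)).
Σ 10^(L/10) = 10^(73.5/10) + 10^(85.2/10) + 10^(71.7/10) + 10^(83.8/10) = 6.082e+08.
L_total = 10·log₁₀(6.082e+08) = 87.84 dB(A).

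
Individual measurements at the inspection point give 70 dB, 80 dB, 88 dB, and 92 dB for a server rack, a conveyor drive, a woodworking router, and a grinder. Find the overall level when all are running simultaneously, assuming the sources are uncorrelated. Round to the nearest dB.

Incoherent sources combine by intensity addition: L_total = 10·log₁₀(Σ 10^(L_i/10)).
Σ 10^(L/10) = 10^(70/10) + 10^(80/10) + 10^(88/10) + 10^(92/10) = 2.326e+09.
L_total = 10·log₁₀(2.326e+09) = 93.67 dB.

94 dB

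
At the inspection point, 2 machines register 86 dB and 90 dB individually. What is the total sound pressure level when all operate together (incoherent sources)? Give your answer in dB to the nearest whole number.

91 dB

For uncorrelated sources the intensities add, so convert each level to linear form, sum, and take 10·log₁₀ of the total.
Σ 10^(L/10) = 10^(86/10) + 10^(90/10) = 1.398e+09.
L_total = 10·log₁₀(1.398e+09) = 91.46 dB.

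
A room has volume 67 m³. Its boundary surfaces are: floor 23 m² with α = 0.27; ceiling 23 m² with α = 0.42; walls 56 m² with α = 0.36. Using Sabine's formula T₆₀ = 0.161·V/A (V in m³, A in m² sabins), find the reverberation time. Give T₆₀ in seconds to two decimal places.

Total absorption A = 23·0.27 + 23·0.42 + 56·0.36 = 36.03 m² sabins.
T₆₀ = 0.161·V/A = 0.161·67/36.03 = 0.299 s.

0.30 s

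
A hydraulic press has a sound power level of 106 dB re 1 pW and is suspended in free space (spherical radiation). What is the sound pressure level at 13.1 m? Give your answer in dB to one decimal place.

Free-field spherical radiation: L_p = L_w − 10·log₁₀(4π·r²), r = 13.1 m.
4π·r² = 2157 m², 10·log₁₀ of that is 33.338 dB.
L_p = 106 − 33.338 = 72.66 dB.

72.7 dB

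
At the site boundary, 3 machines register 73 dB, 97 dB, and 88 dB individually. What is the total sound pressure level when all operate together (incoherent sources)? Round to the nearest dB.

Incoherent sources combine by intensity addition: L_total = 10·log₁₀(Σ 10^(L_i/10)).
Σ 10^(L/10) = 10^(73/10) + 10^(97/10) + 10^(88/10) = 5.663e+09.
L_total = 10·log₁₀(5.663e+09) = 97.53 dB.

98 dB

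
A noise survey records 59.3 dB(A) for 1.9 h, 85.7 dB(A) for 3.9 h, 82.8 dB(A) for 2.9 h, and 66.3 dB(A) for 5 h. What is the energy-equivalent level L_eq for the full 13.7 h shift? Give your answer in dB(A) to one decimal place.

81.7 dB(A)

The energy average is taken in the linear domain: L_eq = 10·log₁₀[(Σ tᵢ·10^(Lᵢ/10))/T], T = 13.7 h.
Σ tᵢ·10^(Lᵢ/10) = 1.9·10^(59.3/10) + 3.9·10^(85.7/10) + 2.9·10^(82.8/10) + 5·10^(66.3/10) = 2.025e+09.
L_eq = 10·log₁₀(2.025e+09/13.7) = 81.70 dB(A).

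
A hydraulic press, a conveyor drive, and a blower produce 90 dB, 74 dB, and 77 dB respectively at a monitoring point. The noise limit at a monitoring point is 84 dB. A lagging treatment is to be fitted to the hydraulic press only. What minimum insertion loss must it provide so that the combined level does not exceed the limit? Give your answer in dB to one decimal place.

7.5 dB

Fixed contribution from the other sources: Σ 10^(L/10) = 10^(74/10) + 10^(77/10) = 7.524e+07 (78.76 dB).
To meet 84 dB overall, the treated hydraulic press may contribute at most 10^(84/10) − 7.524e+07 = 1.760e+08, i.e. 82.45 dB.
So the hydraulic press must be reduced from 90 to 82.45 dB: IL = 7.55 dB.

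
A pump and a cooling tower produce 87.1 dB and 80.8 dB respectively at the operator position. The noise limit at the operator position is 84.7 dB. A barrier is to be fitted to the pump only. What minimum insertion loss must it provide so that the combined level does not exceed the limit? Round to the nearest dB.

5 dB

Fixed contribution from the other source: Σ 10^(L/10) = 10^(80.8/10) = 1.202e+08 (80.80 dB).
The limit corresponds to 10^(84.7/10) = 2.951e+08; subtracting the fixed part leaves 1.749e+08 for the pump, i.e. 82.43 dB.
So the pump must be reduced from 87.1 to 82.43 dB: IL = 4.67 dB.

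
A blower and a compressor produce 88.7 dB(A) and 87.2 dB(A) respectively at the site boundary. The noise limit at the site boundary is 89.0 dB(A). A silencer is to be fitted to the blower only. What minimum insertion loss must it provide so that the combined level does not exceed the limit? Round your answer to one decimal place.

Everything except the blower sums to 10^(87.2/10) = 5.248e+08 in linear terms, 87.20 dB(A).
To meet 89.0 dB(A) overall, the treated blower may contribute at most 10^(89.0/10) − 5.248e+08 = 2.695e+08, i.e. 84.31 dB(A).
So the blower must be reduced from 88.7 to 84.31 dB(A): IL = 4.39 dB.

4.4 dB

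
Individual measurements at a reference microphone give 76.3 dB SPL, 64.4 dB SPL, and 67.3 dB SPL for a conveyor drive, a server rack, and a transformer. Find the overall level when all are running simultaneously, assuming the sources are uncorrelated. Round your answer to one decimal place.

Incoherent sources combine by intensity addition: L_total = 10·log₁₀(Σ 10^(L_i/10)).
Σ 10^(L/10) = 10^(76.3/10) + 10^(64.4/10) + 10^(67.3/10) = 5.078e+07.
L_total = 10·log₁₀(5.078e+07) = 77.06 dB SPL.

77.1 dB SPL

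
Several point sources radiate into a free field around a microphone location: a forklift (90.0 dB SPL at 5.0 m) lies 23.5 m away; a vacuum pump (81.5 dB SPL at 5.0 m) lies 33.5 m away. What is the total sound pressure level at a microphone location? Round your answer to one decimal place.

76.8 dB SPL

Apply inverse-square spreading to bring every level to the receiver, then sum 10^(L/10).
forklift: 90.0 − 20·log₁₀(23.5/5.0) = 90.0 − 13.44 = 76.56 dB SPL.
vacuum pump: 81.5 − 20·log₁₀(33.5/5.0) = 81.5 − 16.52 = 64.98 dB SPL.
Σ 10^(L/10) = 4.842e+07 → L_total = 10·log₁₀(4.842e+07) = 76.85 dB SPL.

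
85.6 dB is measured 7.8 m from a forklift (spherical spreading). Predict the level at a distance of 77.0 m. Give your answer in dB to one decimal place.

Spherical spreading from a point source gives a 20·log₁₀(r₂/r₁) drop.
L₂ = 85.6 − 20·log₁₀(77.0/7.8) = 85.6 − 19.888 = 65.71 dB.

65.7 dB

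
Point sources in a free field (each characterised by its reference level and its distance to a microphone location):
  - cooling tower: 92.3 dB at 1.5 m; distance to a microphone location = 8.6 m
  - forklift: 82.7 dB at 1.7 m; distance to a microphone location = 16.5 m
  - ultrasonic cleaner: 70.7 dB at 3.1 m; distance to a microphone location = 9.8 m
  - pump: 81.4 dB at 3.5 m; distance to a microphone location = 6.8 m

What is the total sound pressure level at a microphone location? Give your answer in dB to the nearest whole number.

80 dB

Propagate each source to the receiver with L = L_ref − 20·log₁₀(r/r_ref), then add intensities.
cooling tower: 92.3 − 20·log₁₀(8.6/1.5) = 92.3 − 15.17 = 77.13 dB.
forklift: 82.7 − 20·log₁₀(16.5/1.7) = 82.7 − 19.74 = 62.96 dB.
ultrasonic cleaner: 70.7 − 20·log₁₀(9.8/3.1) = 70.7 − 10.00 = 60.70 dB.
pump: 81.4 − 20·log₁₀(6.8/3.5) = 81.4 − 5.77 = 75.63 dB.
Σ 10^(L/10) = 9.139e+07 → L_total = 10·log₁₀(9.139e+07) = 79.61 dB.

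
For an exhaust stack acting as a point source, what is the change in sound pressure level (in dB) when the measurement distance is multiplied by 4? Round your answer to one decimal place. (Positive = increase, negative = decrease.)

A point source loses 6 dB per doubling of distance; generally ΔL = −20·log₁₀(r₂/r₁).
ΔL = −20·log₁₀(4) = -12.04 dB.

-12.0 dB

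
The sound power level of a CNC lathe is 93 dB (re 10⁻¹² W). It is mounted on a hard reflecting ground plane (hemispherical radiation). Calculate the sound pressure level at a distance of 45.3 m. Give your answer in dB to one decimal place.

51.9 dB

Free-field hemispherical radiation: L_p = L_w − 10·log₁₀(2π·r²), r = 45.3 m.
2π·r² = 1.289e+04 m², 10·log₁₀ of that is 41.104 dB.
L_p = 93 − 41.104 = 51.90 dB.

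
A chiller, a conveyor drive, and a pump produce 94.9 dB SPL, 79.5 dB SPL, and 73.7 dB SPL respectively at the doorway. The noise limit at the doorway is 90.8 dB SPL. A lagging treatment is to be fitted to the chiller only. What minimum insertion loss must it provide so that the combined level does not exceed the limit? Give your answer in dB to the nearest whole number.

5 dB

The untreated sources together contribute 10^(79.5/10) + 10^(73.7/10) = 1.126e+08, i.e. 80.51 dB SPL.
The limit corresponds to 10^(90.8/10) = 1.202e+09; subtracting the fixed part leaves 1.090e+09 for the chiller, i.e. 90.37 dB SPL.
Required insertion loss = 94.9 − 90.37 = 4.53 dB.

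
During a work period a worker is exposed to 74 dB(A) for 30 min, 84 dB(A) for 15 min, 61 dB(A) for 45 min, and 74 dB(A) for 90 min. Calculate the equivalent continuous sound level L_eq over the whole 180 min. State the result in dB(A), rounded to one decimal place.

75.8 dB(A)

L_eq = 10·log₁₀[(1/T)·Σ tᵢ·10^(Lᵢ/10)] with T = 180 min.
Σ tᵢ·10^(Lᵢ/10) = 30·10^(74/10) + 15·10^(84/10) + 45·10^(61/10) + 90·10^(74/10) = 6.839e+09.
L_eq = 10·log₁₀(6.839e+09/180) = 75.80 dB(A).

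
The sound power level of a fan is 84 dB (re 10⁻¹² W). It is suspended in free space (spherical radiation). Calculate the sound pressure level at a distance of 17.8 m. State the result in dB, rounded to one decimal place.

48.0 dB

L_p = L_w − 10·log₁₀(4π·r²) with r = 17.8 m.
4π·r² = 3982 m², 10·log₁₀ of that is 36.000 dB.
L_p = 84 − 36.000 = 48.00 dB.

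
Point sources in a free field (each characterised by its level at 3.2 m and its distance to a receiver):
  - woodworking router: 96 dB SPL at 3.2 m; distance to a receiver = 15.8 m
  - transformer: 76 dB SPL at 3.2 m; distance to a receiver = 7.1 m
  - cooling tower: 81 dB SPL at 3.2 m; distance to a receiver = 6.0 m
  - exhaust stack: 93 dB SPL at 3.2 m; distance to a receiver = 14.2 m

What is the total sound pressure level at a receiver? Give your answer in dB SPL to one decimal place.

Apply inverse-square spreading to bring every level to the receiver, then sum 10^(L/10).
woodworking router: 96 − 20·log₁₀(15.8/3.2) = 96 − 13.87 = 82.13 dB SPL.
transformer: 76 − 20·log₁₀(7.1/3.2) = 76 − 6.92 = 69.08 dB SPL.
cooling tower: 81 − 20·log₁₀(6.0/3.2) = 81 − 5.46 = 75.54 dB SPL.
exhaust stack: 93 − 20·log₁₀(14.2/3.2) = 93 − 12.94 = 80.06 dB SPL.
Σ 10^(L/10) = 3.085e+08 → L_total = 10·log₁₀(3.085e+08) = 84.89 dB SPL.

84.9 dB SPL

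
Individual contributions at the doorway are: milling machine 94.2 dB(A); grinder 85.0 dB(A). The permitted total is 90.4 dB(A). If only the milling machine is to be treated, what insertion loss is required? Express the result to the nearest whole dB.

5 dB

Everything except the milling machine sums to 10^(85.0/10) = 3.162e+08 in linear terms, 85.00 dB(A).
To meet 90.4 dB(A) overall, the treated milling machine may contribute at most 10^(90.4/10) − 3.162e+08 = 7.803e+08, i.e. 88.92 dB(A).
Required insertion loss = 94.2 − 88.92 = 5.28 dB.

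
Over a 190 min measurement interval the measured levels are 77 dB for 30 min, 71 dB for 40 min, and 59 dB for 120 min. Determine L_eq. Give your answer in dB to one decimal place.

Weight each interval's intensity by its duration and average over T = 190 min:
Σ tᵢ·10^(Lᵢ/10) = 30·10^(77/10) + 40·10^(71/10) + 120·10^(59/10) = 2.102e+09.
L_eq = 10·log₁₀(2.102e+09/190) = 70.44 dB.

70.4 dB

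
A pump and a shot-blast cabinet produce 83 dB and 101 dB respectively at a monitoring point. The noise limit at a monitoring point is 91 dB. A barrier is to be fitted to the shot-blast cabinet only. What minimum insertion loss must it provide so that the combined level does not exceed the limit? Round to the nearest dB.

11 dB

The untreated sources together contribute 10^(83/10) = 1.995e+08, i.e. 83.00 dB.
To meet 91 dB overall, the treated shot-blast cabinet may contribute at most 10^(91/10) − 1.995e+08 = 1.059e+09, i.e. 90.25 dB.
So the shot-blast cabinet must be reduced from 101 to 90.25 dB: IL = 10.75 dB.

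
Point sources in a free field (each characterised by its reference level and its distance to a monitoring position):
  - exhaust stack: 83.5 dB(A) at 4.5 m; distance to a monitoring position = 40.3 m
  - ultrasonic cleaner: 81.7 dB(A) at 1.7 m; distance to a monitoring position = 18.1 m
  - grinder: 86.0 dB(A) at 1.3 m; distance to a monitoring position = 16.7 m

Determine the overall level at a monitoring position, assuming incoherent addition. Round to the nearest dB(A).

Propagate each source to the receiver with L = L_ref − 20·log₁₀(r/r_ref), then add intensities.
exhaust stack: 83.5 − 20·log₁₀(40.3/4.5) = 83.5 − 19.04 = 64.46 dB(A).
ultrasonic cleaner: 81.7 − 20·log₁₀(18.1/1.7) = 81.7 − 20.54 = 61.16 dB(A).
grinder: 86.0 − 20·log₁₀(16.7/1.3) = 86.0 − 22.18 = 63.82 dB(A).
Σ 10^(L/10) = 6.509e+06 → L_total = 10·log₁₀(6.509e+06) = 68.13 dB(A).

68 dB(A)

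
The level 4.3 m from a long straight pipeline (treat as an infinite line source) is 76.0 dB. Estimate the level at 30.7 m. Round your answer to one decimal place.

67.5 dB

Cylindrical spreading from a line source gives a 10·log₁₀(r₂/r₁) drop.
L₂ = 76.0 − 10·log₁₀(30.7/4.3) = 76.0 − 8.537 = 67.46 dB.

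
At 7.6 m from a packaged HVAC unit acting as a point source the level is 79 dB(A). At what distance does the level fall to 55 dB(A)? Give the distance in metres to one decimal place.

120.5 m

For a point source L₁ − L₂ = 20·log₁₀(r₂/r₁), so r₂ = r₁·10^((L₁−L₂)/20).
r₂ = 7.6·10^((79−55)/20) = 7.6·10^(24.0/20) = 120.45 m.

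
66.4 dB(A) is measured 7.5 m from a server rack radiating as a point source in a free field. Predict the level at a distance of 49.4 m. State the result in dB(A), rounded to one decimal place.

Spherical spreading from a point source gives a 20·log₁₀(r₂/r₁) drop.
L₂ = 66.4 − 20·log₁₀(49.4/7.5) = 66.4 − 16.373 = 50.03 dB(A).

50.0 dB(A)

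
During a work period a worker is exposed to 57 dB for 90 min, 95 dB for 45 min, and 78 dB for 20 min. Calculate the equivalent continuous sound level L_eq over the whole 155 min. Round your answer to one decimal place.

89.7 dB

The energy average is taken in the linear domain: L_eq = 10·log₁₀[(Σ tᵢ·10^(Lᵢ/10))/T], T = 155 min.
Σ tᵢ·10^(Lᵢ/10) = 90·10^(57/10) + 45·10^(95/10) + 20·10^(78/10) = 1.436e+11.
L_eq = 10·log₁₀(1.436e+11/155) = 89.67 dB.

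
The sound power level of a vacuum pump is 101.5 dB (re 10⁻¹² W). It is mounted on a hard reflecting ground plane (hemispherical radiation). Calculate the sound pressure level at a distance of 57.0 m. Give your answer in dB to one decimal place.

58.4 dB

Free-field hemispherical radiation: L_p = L_w − 10·log₁₀(2π·r²), r = 57.0 m.
2π·r² = 2.041e+04 m², 10·log₁₀ of that is 43.099 dB.
L_p = 101.5 − 43.099 = 58.40 dB.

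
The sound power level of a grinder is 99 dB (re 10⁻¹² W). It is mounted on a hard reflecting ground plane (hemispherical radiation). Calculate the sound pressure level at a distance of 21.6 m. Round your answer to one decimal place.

L_p = L_w − 10·log₁₀(2π·r²) with r = 21.6 m.
2π·r² = 2931 m², 10·log₁₀ of that is 34.671 dB.
L_p = 99 − 34.671 = 64.33 dB.

64.3 dB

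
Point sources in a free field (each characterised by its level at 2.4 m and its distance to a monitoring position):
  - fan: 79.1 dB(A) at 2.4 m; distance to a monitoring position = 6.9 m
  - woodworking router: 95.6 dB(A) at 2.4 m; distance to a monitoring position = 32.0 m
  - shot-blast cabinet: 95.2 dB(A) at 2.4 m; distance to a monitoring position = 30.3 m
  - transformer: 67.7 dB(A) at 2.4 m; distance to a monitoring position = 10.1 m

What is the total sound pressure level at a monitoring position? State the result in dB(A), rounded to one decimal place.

77.1 dB(A)

Propagate each source to the receiver with L = L_ref − 20·log₁₀(r/r_ref), then add intensities.
fan: 79.1 − 20·log₁₀(6.9/2.4) = 79.1 − 9.17 = 69.93 dB(A).
woodworking router: 95.6 − 20·log₁₀(32.0/2.4) = 95.6 − 22.50 = 73.10 dB(A).
shot-blast cabinet: 95.2 − 20·log₁₀(30.3/2.4) = 95.2 − 22.02 = 73.18 dB(A).
transformer: 67.7 − 20·log₁₀(10.1/2.4) = 67.7 − 12.48 = 55.22 dB(A).
Σ 10^(L/10) = 5.136e+07 → L_total = 10·log₁₀(5.136e+07) = 77.11 dB(A).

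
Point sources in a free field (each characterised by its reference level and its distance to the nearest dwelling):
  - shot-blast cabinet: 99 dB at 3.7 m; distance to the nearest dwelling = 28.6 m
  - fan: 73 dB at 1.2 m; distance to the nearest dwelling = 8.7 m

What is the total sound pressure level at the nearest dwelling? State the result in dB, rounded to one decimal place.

Apply inverse-square spreading to bring every level to the receiver, then sum 10^(L/10).
shot-blast cabinet: 99 − 20·log₁₀(28.6/3.7) = 99 − 17.76 = 81.24 dB.
fan: 73 − 20·log₁₀(8.7/1.2) = 73 − 17.21 = 55.79 dB.
Σ 10^(L/10) = 1.333e+08 → L_total = 10·log₁₀(1.333e+08) = 81.25 dB.

81.2 dB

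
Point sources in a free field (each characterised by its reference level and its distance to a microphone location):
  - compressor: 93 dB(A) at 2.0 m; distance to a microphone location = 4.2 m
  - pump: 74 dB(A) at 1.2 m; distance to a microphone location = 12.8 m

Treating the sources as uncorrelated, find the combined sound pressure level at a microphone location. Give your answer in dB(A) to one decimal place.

86.6 dB(A)

Propagate each source to the receiver with L = L_ref − 20·log₁₀(r/r_ref), then add intensities.
compressor: 93 − 20·log₁₀(4.2/2.0) = 93 − 6.44 = 86.56 dB(A).
pump: 74 − 20·log₁₀(12.8/1.2) = 74 − 20.56 = 53.44 dB(A).
Σ 10^(L/10) = 4.527e+08 → L_total = 10·log₁₀(4.527e+08) = 86.56 dB(A).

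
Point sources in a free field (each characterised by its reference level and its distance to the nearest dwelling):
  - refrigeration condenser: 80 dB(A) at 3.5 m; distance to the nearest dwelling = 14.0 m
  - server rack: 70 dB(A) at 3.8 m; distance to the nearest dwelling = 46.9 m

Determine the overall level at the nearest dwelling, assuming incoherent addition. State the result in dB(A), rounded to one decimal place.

68.0 dB(A)

Apply inverse-square spreading to bring every level to the receiver, then sum 10^(L/10).
refrigeration condenser: 80 − 20·log₁₀(14.0/3.5) = 80 − 12.04 = 67.96 dB(A).
server rack: 70 − 20·log₁₀(46.9/3.8) = 70 − 21.83 = 48.17 dB(A).
Σ 10^(L/10) = 6.316e+06 → L_total = 10·log₁₀(6.316e+06) = 68.00 dB(A).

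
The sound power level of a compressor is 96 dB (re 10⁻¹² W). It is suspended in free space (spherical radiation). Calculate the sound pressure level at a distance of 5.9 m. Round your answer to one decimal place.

69.6 dB

L_p = L_w − 10·log₁₀(4π·r²) with r = 5.9 m.
4π·r² = 437.4 m², 10·log₁₀ of that is 26.409 dB.
L_p = 96 − 26.409 = 69.59 dB.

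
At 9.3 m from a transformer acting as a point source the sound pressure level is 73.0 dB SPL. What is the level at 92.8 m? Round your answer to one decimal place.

For a point source, L₂ = L₁ − 20·log₁₀(r₂/r₁).
L₂ = 73.0 − 20·log₁₀(92.8/9.3) = 73.0 − 19.981 = 53.02 dB SPL.

53.0 dB SPL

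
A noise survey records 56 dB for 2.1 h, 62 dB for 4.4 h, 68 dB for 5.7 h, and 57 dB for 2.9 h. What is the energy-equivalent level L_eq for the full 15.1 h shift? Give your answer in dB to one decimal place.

64.8 dB

The energy average is taken in the linear domain: L_eq = 10·log₁₀[(Σ tᵢ·10^(Lᵢ/10))/T], T = 15.1 h.
Σ tᵢ·10^(Lᵢ/10) = 2.1·10^(56/10) + 4.4·10^(62/10) + 5.7·10^(68/10) + 2.9·10^(57/10) = 4.523e+07.
L_eq = 10·log₁₀(4.523e+07/15.1) = 64.76 dB.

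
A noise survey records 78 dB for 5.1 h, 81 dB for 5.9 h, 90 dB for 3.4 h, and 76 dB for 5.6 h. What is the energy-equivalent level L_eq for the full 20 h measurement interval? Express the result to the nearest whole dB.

84 dB

L_eq = 10·log₁₀[(1/T)·Σ tᵢ·10^(Lᵢ/10)] with T = 20 h.
Σ tᵢ·10^(Lᵢ/10) = 5.1·10^(78/10) + 5.9·10^(81/10) + 3.4·10^(90/10) + 5.6·10^(76/10) = 4.687e+09.
L_eq = 10·log₁₀(4.687e+09/20) = 83.70 dB.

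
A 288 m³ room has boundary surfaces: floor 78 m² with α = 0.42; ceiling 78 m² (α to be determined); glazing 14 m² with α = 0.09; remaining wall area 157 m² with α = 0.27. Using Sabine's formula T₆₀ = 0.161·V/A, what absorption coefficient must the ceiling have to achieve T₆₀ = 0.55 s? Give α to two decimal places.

0.10

A = 0.161·V/T₆₀ = 0.161·288/0.55 = 84.31 m² sabins.
Absorption from the other surfaces = 78·0.42 + 14·0.09 + 157·0.27 = 76.41 m², so the ceiling must supply 7.90 m² over 78 m².
α = 7.90/78 = 0.101.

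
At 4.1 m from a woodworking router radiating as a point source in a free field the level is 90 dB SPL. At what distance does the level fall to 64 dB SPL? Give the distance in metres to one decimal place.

81.8 m

Point-source spreading drops the level by 20·log₁₀(r₂/r₁); inverting, r₂/r₁ = 10^(ΔL/20).
r₂ = 4.1·10^((90−64)/20) = 4.1·10^(26.0/20) = 81.81 m.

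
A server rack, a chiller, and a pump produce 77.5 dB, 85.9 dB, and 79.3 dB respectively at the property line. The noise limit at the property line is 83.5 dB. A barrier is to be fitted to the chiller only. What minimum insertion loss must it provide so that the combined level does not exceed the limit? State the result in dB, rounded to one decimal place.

6.7 dB

Everything except the chiller sums to 10^(77.5/10) + 10^(79.3/10) = 1.413e+08 in linear terms, 81.50 dB.
To meet 83.5 dB overall, the treated chiller may contribute at most 10^(83.5/10) − 1.413e+08 = 8.252e+07, i.e. 79.17 dB.
So the chiller must be reduced from 85.9 to 79.17 dB: IL = 6.73 dB.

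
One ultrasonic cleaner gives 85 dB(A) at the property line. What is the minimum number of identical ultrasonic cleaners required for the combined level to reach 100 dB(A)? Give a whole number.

32

N identical sources give L₁ + 10·log₁₀ N, so require 10·log₁₀ N ≥ 100 − 85 = 15.0 dB.
N ≥ 10^(15.0/10) = 31.623, so N = 32.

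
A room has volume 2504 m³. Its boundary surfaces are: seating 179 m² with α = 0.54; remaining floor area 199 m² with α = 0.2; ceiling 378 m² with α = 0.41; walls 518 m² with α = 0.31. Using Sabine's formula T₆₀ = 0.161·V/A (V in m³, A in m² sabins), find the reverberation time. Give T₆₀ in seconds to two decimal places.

Summing Sᵢαᵢ: 179·0.54 + 199·0.2 + 378·0.41 + 518·0.31 = 452.02 m².
T₆₀ = 0.161 × 2504 / 452.02 = 0.892 s.

0.89 s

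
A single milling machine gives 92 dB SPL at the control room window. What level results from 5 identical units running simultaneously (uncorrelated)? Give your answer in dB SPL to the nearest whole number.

L_total = L₁ + 10·log₁₀ N for N identical incoherent sources.
L_total = 92 + 10·log₁₀(5) = 92 + 6.990 = 98.99 dB SPL.

99 dB SPL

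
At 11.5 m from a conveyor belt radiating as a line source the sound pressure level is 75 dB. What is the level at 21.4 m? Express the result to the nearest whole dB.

72 dB

Line-source attenuation: ΔL = 10·log₁₀(r₂/r₁) = 10·log₁₀(21.4/11.5) = 2.697 dB.
L₂ = 75 − 10·log₁₀(21.4/11.5) = 75 − 2.697 = 72.30 dB.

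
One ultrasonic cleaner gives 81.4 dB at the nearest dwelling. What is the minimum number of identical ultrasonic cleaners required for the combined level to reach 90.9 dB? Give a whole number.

9

N identical sources give L₁ + 10·log₁₀ N, so require 10·log₁₀ N ≥ 90.9 − 81.4 = 9.5 dB.
N ≥ 10^(9.5/10) = 8.913, so N = 9.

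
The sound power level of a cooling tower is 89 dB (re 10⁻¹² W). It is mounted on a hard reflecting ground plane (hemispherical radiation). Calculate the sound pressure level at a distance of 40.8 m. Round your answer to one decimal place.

L_p = L_w − 10·log₁₀(2π·r²) with r = 40.8 m.
2π·r² = 1.046e+04 m², 10·log₁₀ of that is 40.195 dB.
L_p = 89 − 40.195 = 48.80 dB.

48.8 dB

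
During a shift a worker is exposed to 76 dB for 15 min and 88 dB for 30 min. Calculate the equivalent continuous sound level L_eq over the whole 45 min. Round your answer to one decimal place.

86.4 dB

The energy average is taken in the linear domain: L_eq = 10·log₁₀[(Σ tᵢ·10^(Lᵢ/10))/T], T = 45 min.
Σ tᵢ·10^(Lᵢ/10) = 15·10^(76/10) + 30·10^(88/10) = 1.953e+10.
L_eq = 10·log₁₀(1.953e+10/45) = 86.37 dB.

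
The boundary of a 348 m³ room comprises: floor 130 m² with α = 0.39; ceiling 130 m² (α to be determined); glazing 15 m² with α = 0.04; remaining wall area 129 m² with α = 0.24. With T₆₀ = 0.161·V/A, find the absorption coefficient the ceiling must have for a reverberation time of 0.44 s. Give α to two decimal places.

0.35

From T₆₀ = 0.161·V/A, the target T₆₀ = 0.44 s needs A = 0.161·348/0.44 = 127.34 m².
Absorption from the other surfaces = 130·0.39 + 15·0.04 + 129·0.24 = 82.26 m², so the ceiling must supply 45.08 m² over 130 m².
α = 45.08/130 = 0.347.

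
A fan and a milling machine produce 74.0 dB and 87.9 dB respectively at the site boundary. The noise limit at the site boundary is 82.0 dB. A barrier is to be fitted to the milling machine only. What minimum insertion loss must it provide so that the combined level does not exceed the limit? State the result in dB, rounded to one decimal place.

6.6 dB

Fixed contribution from the other source: Σ 10^(L/10) = 10^(74.0/10) = 2.512e+07 (74.00 dB).
The limit corresponds to 10^(82.0/10) = 1.585e+08; subtracting the fixed part leaves 1.334e+08 for the milling machine, i.e. 81.25 dB.
So the milling machine must be reduced from 87.9 to 81.25 dB: IL = 6.65 dB.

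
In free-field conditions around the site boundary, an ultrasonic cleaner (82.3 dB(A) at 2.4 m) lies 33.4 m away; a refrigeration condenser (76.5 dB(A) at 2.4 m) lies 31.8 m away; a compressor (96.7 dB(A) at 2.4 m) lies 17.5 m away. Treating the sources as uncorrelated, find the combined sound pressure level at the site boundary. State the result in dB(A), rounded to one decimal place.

Apply inverse-square spreading to bring every level to the receiver, then sum 10^(L/10).
ultrasonic cleaner: 82.3 − 20·log₁₀(33.4/2.4) = 82.3 − 22.87 = 59.43 dB(A).
refrigeration condenser: 76.5 − 20·log₁₀(31.8/2.4) = 76.5 − 22.44 = 54.06 dB(A).
compressor: 96.7 − 20·log₁₀(17.5/2.4) = 96.7 − 17.26 = 79.44 dB(A).
Σ 10^(L/10) = 8.910e+07 → L_total = 10·log₁₀(8.910e+07) = 79.50 dB(A).

79.5 dB(A)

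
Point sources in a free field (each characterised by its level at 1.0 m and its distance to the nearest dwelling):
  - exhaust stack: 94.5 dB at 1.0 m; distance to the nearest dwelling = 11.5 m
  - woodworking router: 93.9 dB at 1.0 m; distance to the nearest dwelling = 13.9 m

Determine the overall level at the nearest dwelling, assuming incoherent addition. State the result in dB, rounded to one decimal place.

Apply inverse-square spreading to bring every level to the receiver, then sum 10^(L/10).
exhaust stack: 94.5 − 20·log₁₀(11.5/1.0) = 94.5 − 21.21 = 73.29 dB.
woodworking router: 93.9 − 20·log₁₀(13.9/1.0) = 93.9 − 22.86 = 71.04 dB.
Σ 10^(L/10) = 3.402e+07 → L_total = 10·log₁₀(3.402e+07) = 75.32 dB.

75.3 dB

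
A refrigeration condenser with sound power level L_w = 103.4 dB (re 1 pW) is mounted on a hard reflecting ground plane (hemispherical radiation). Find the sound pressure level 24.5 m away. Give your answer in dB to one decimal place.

Free-field hemispherical radiation: L_p = L_w − 10·log₁₀(2π·r²), r = 24.5 m.
2π·r² = 3771 m², 10·log₁₀ of that is 35.765 dB.
L_p = 103.4 − 35.765 = 67.63 dB.

67.6 dB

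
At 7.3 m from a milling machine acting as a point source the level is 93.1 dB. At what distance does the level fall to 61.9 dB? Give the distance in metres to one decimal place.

For a point source L₁ − L₂ = 20·log₁₀(r₂/r₁), so r₂ = r₁·10^((L₁−L₂)/20).
r₂ = 7.3·10^((93.1−61.9)/20) = 7.3·10^(31.2/20) = 265.05 m.

265.0 m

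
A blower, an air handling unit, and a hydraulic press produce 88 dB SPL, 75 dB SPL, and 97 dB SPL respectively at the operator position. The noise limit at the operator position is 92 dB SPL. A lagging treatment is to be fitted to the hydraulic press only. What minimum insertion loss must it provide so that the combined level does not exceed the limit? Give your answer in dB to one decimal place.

Fixed contribution from the other sources: Σ 10^(L/10) = 10^(88/10) + 10^(75/10) = 6.626e+08 (88.21 dB SPL).
The limit corresponds to 10^(92/10) = 1.585e+09; subtracting the fixed part leaves 9.223e+08 for the hydraulic press, i.e. 89.65 dB SPL.
So the hydraulic press must be reduced from 97 to 89.65 dB SPL: IL = 7.35 dB.

7.4 dB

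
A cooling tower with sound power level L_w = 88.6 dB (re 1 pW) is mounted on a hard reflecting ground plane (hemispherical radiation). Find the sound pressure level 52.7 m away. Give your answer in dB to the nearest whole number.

L_p = L_w − 10·log₁₀(2π·r²) with r = 52.7 m.
2π·r² = 1.745e+04 m², 10·log₁₀ of that is 42.418 dB.
L_p = 88.6 − 42.418 = 46.18 dB.

46 dB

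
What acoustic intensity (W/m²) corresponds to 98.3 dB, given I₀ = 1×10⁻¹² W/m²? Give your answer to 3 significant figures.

0.00676 W/m²

I/I₀ = 10^(98.3/10) = 6.761e+09, so I = 6.761e+09 × 10⁻¹² W/m².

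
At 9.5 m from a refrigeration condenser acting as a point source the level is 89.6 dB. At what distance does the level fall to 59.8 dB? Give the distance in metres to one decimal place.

293.6 m

The 29.8 dB drop corresponds to a distance ratio of 10^(29.8/20) for a point source.
r₂ = 9.5·10^((89.6−59.8)/20) = 9.5·10^(29.8/20) = 293.58 m.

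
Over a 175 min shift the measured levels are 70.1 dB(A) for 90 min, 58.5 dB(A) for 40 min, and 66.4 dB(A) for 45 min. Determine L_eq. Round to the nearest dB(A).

68 dB(A)

The energy average is taken in the linear domain: L_eq = 10·log₁₀[(Σ tᵢ·10^(Lᵢ/10))/T], T = 175 min.
Σ tᵢ·10^(Lᵢ/10) = 90·10^(70.1/10) + 40·10^(58.5/10) + 45·10^(66.4/10) = 1.146e+09.
L_eq = 10·log₁₀(1.146e+09/175) = 68.16 dB(A).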